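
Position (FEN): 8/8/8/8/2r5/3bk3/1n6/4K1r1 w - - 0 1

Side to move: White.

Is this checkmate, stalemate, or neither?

checkmate

White to move; white king on e1.
In check: yes, from the black rook on g1.
King squares — d1: attacked by Rg1; f1: attacked by Rg1; d2: attacked by Ke3; e2: attacked by Bd3; f2: attacked by Ke3.
Legal moves for White: none.
In check with no legal moves → checkmate.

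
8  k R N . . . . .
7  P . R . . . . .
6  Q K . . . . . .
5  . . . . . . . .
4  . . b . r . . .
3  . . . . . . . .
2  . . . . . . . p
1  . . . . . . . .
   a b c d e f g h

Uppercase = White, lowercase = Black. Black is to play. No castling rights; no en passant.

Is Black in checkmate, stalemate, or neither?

checkmate

Black to move; black king on a8.
In check: yes, from the white rook on b8.
King squares — a7: attacked by Qa6; b7: attacked by Qa6; b8: attacked by Pa7.
Legal moves for Black: none.
In check with no legal moves → checkmate.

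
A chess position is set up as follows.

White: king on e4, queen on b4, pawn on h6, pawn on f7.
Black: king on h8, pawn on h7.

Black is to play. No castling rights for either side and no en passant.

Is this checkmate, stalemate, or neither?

Black to move; black king on h8.
In check: no.
King squares — g7: attacked by Ph6; h7: own pawn; g8: attacked by Pf7.
Legal moves for Black: none.
Not in check and no legal moves → stalemate.

stalemate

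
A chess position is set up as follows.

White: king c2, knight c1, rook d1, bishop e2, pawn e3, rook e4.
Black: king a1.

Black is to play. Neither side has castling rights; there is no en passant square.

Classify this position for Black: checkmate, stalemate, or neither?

Black to move; black king on a1.
In check: no.
King squares — b1: attacked by Kc2; a2: attacked by Nc1; b2: attacked by Kc2.
Legal moves for Black: none.
Not in check and no legal moves → stalemate.

stalemate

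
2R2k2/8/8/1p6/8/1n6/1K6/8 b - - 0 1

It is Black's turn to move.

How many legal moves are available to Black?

Black to move; king on f8.
In check: yes, from the white rook on c8.
Legal moves: Kg7, Kf7, Ke7.
Count: 3.

3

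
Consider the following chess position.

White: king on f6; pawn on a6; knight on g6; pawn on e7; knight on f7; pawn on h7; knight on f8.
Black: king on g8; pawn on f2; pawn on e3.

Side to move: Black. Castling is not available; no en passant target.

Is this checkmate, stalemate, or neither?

Black to move; black king on g8.
In check: yes, from the white pawn on h7.
King squares — f7: attacked by Kf6; g7: attacked by Kf6; h7: attacked by Nf8; f8: attacked by Ng6; h8: attacked by Ng6.
Legal moves for Black: none.
In check with no legal moves → checkmate.

checkmate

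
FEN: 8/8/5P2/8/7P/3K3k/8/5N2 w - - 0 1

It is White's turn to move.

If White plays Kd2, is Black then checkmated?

After Kd2: black king on h3; in check: no.
Black is not in check, so this cannot be checkmate.

no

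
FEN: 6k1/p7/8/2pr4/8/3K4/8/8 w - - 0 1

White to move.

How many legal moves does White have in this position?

6

White to move; king on d3.
In check: yes, from the black rook on d5.
Legal moves: Ke4, Kc4, Ke3, Kc3, Ke2, Kc2.
Count: 6.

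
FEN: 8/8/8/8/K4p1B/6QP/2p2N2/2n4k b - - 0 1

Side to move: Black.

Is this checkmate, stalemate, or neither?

checkmate

Black to move; black king on h1.
In check: yes, from the white knight on f2.
King squares — g1: attacked by Qg3; g2: attacked by Qg3; h2: attacked by Qg3.
Legal moves for Black: none.
In check with no legal moves → checkmate.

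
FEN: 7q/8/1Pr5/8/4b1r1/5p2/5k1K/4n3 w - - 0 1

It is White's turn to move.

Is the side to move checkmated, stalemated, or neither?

White to move; white king on h2.
In check: yes, from the black queen on h8.
King squares — g1: attacked by Kf2; h1: attacked by Qh8; g2: attacked by Ne1; g3: attacked by Kf2; h3: attacked by Qh8.
Legal moves for White: none.
In check with no legal moves → checkmate.

checkmate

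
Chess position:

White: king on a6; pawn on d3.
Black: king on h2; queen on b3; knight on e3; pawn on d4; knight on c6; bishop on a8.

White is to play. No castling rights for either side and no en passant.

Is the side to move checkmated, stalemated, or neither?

stalemate

White to move; white king on a6.
In check: no.
King squares — a5: attacked by Nc6; b5: attacked by Qb3; b6: attacked by Qb3; a7: attacked by Nc6; b7: attacked by Qb3.
Legal moves for White: none.
Not in check and no legal moves → stalemate.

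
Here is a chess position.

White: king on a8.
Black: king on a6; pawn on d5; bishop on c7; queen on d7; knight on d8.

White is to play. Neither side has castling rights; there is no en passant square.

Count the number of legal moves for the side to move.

White to move; king on a8.
In check: no.
Legal moves: none.
Count: 0.

0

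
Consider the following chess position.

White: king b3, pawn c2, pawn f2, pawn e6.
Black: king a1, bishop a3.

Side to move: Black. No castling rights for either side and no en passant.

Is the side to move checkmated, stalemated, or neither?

Black to move; black king on a1.
In check: no.
Legal moves for Black: Bf8, Be7, Bd6, Bc5, Bb4, Bb2, Bc1, Kb1.
Black has 8 legal moves and is not in check → neither.

neither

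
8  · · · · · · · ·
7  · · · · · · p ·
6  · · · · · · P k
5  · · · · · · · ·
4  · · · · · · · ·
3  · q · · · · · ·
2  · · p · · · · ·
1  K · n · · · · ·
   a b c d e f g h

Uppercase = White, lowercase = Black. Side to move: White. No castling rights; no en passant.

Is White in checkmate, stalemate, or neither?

stalemate

White to move; white king on a1.
In check: no.
King squares — b1: attacked by Pc2; a2: attacked by Nc1; b2: attacked by Qb3.
Legal moves for White: none.
Not in check and no legal moves → stalemate.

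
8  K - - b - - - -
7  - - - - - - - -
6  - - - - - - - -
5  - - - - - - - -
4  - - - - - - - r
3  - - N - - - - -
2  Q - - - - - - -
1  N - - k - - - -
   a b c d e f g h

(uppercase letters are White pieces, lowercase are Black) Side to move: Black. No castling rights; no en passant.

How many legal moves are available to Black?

Black to move; king on d1.
In check: yes, from the white knight on c3.
Legal moves: Ke1, Kc1.
Count: 2.

2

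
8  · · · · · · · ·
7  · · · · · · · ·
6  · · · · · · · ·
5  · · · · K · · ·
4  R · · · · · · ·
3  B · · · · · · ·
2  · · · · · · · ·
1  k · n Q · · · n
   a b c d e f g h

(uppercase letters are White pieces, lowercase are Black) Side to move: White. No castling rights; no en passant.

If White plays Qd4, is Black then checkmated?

After Qd4: black king on a1; in check: yes, from the white queen on d4.
Black has 2 legal replies: Ka2, Kb1.
In check but a legal move exists → not checkmate.

no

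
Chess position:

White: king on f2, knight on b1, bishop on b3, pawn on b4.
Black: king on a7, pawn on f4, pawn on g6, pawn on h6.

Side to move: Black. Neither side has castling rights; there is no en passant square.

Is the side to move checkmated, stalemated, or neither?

neither

Black to move; black king on a7.
In check: no.
Legal moves for Black: Kb8, Ka8, Kb7, Kb6, Ka6, h5, g5, f3.
Black has 8 legal moves and is not in check → neither.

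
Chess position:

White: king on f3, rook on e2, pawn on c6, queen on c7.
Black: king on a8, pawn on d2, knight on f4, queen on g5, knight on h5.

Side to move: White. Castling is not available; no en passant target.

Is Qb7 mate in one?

After Qb7: black king on a8; in check: yes, from the white queen on b7.
King squares — a7: attacked by Qb7; b7: attacked by Pc6; b8: attacked by Qb7.
Black has no legal moves → checkmate.

yes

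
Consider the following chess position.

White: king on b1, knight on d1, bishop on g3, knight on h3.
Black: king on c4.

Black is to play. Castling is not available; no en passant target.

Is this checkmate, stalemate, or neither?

Black to move; black king on c4.
In check: no.
Legal moves for Black: Kd5, Kc5, Kb5, Kd4, Kb4, Kd3, Kb3.
Black has 7 legal moves and is not in check → neither.

neither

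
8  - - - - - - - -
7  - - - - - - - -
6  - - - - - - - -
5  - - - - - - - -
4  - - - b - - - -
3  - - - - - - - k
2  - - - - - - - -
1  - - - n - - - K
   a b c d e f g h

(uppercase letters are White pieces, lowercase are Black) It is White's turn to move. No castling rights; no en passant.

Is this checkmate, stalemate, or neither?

stalemate

White to move; white king on h1.
In check: no.
King squares — g1: attacked by Bd4; g2: attacked by Kh3; h2: attacked by Kh3.
Legal moves for White: none.
Not in check and no legal moves → stalemate.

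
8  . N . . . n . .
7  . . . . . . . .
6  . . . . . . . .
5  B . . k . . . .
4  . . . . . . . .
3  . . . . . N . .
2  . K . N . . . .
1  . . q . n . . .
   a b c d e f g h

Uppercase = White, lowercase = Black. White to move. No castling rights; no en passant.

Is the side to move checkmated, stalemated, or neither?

neither

White to move; white king on b2.
In check: yes, from the black queen on c1.
King squares — a1: attacked by Qc1; b1: attacked by Qc1; c1: available; a2: available; c2: attacked by Qc1; a3: attacked by Qc1; b3: available; c3: attacked by Qc1.
Legal moves for White: Kb3, Ka2, Kxc1.
White is in check but has 3 legal moves → neither.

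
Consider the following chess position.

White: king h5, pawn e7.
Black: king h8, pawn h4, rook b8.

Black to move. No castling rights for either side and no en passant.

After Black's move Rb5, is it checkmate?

no

After Rb5: white king on h5; in check: yes, from the black rook on b5.
White has 4 legal replies: Kh6, Kg6, Kxh4, Kg4.
In check but a legal move exists → not checkmate.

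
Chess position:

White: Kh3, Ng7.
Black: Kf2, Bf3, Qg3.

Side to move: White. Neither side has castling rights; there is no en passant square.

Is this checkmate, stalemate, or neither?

checkmate

White to move; white king on h3.
In check: yes, from the black queen on g3.
King squares — g2: attacked by Kf2; h2: attacked by Qg3; g3: attacked by Kf2; g4: attacked by Bf3; h4: attacked by Qg3.
Legal moves for White: none.
In check with no legal moves → checkmate.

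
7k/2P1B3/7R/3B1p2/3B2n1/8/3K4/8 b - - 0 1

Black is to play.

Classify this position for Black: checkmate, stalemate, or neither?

Black to move; black king on h8.
In check: yes, from the white bishop on d4 and the white rook on h6.
King squares — g7: attacked by Bd4; h7: attacked by Rh6; g8: attacked by Bd5.
Legal moves for Black: none.
In check with no legal moves → checkmate.

checkmate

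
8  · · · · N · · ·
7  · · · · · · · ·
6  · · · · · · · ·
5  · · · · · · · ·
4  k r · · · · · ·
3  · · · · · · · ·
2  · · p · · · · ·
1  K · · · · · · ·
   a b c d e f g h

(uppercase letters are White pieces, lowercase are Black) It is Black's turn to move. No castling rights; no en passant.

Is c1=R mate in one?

no

After c1=R: white king on a1; in check: yes, from the black rook on c1.
White has 1 legal reply: Ka2.
In check but a legal move exists → not checkmate.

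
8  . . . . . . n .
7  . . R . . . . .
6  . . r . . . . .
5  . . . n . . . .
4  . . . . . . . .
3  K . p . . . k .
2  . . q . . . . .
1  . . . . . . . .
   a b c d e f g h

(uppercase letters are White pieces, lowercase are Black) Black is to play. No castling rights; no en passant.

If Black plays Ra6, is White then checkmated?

After Ra6: white king on a3; in check: yes, from the black rook on a6.
King squares — a2: attacked by Qc2; b2: attacked by Qc2; b3: attacked by Qc2; a4: attacked by Qc2; b4: attacked by Nd5.
White has no legal moves → checkmate.

yes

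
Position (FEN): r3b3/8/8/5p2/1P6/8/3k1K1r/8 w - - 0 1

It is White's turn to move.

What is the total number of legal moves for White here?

White to move; king on f2.
In check: yes, from the black rook on h2.
Legal moves: Kg3, Kf3, Kg1, Kf1.
Count: 4.

4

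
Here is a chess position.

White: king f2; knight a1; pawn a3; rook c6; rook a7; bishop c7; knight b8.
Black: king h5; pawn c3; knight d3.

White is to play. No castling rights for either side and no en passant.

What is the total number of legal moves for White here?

7

White to move; king on f2.
In check: yes, from the black knight on d3.
Legal moves: Kg3, Kf3, Ke3, Kg2, Ke2, Kg1, Kf1.
Count: 7.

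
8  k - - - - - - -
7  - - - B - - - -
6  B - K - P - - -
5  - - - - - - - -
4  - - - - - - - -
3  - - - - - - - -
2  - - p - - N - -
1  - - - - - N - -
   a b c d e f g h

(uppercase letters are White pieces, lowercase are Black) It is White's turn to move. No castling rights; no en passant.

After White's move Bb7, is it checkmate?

no

After Bb7: black king on a8; in check: yes, from the white bishop on b7.
Black has 2 legal replies: Kb8, Ka7.
In check but a legal move exists → not checkmate.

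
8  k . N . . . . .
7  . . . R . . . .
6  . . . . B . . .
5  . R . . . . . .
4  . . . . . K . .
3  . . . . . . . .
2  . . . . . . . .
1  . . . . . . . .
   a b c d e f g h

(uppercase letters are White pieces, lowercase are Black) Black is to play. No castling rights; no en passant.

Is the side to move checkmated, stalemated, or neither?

stalemate

Black to move; black king on a8.
In check: no.
King squares — a7: attacked by Rd7; b7: attacked by Rb5; b8: attacked by Rb5.
Legal moves for Black: none.
Not in check and no legal moves → stalemate.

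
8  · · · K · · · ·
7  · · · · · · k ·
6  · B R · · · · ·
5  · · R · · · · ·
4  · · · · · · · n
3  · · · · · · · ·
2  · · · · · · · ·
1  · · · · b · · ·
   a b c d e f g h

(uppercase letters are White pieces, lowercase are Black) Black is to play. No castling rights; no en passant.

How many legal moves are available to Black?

15

Black to move; king on g7.
In check: no.
Legal moves: Kh8, Kg8, Kf8, Kh7, Kf7, Ng6, Nf5, Nf3, Ng2, Ba5, Bb4, Bg3, Bc3, Bf2, Bd2.
Count: 15.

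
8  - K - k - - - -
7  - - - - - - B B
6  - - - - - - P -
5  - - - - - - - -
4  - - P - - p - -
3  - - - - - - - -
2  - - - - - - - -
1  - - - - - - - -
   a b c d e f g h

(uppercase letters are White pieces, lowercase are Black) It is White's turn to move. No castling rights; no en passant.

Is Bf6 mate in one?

no

After Bf6: black king on d8; in check: yes, from the white bishop on f6.
Black has 2 legal replies: Ke8, Kd7.
In check but a legal move exists → not checkmate.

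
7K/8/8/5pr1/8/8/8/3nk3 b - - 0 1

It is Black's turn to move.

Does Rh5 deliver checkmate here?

no

After Rh5: white king on h8; in check: yes, from the black rook on h5.
White has 2 legal replies: Kg8, Kg7.
In check but a legal move exists → not checkmate.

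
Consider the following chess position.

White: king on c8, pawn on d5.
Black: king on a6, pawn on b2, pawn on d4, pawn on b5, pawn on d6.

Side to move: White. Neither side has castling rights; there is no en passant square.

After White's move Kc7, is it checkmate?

After Kc7: black king on a6; in check: no.
Black is not in check, so this cannot be checkmate.

no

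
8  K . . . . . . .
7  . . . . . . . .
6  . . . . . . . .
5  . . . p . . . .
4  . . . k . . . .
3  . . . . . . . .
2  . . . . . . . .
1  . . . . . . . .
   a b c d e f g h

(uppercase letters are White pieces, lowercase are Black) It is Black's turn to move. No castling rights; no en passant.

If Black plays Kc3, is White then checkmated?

no

After Kc3: white king on a8; in check: no.
White is not in check, so this cannot be checkmate.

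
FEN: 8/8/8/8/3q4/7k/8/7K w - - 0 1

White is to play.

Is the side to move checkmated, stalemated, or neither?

stalemate

White to move; white king on h1.
In check: no.
King squares — g1: attacked by Qd4; g2: attacked by Kh3; h2: attacked by Kh3.
Legal moves for White: none.
Not in check and no legal moves → stalemate.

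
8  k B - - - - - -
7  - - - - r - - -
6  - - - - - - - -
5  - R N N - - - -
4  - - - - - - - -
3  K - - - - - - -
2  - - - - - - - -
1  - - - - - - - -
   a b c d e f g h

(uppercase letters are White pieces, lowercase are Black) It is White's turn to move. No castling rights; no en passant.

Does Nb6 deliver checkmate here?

After Nb6: black king on a8; in check: yes, from the white knight on b6.
Black has 1 legal reply: Kxb8.
In check but a legal move exists → not checkmate.

no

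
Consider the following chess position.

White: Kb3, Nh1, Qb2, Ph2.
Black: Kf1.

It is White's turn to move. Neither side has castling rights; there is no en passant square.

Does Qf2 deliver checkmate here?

yes

After Qf2: black king on f1; in check: yes, from the white queen on f2.
King squares — e1: attacked by Qf2; g1: attacked by Qf2; e2: attacked by Qf2; f2: attacked by Nh1; g2: attacked by Qf2.
Black has no legal moves → checkmate.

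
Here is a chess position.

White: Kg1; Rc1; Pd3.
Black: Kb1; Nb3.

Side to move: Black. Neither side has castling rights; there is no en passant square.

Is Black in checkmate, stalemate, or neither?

Black to move; black king on b1.
In check: yes, from the white rook on c1.
Legal moves for Black: Kb2, Ka2, Kxc1, Nxc1.
Black is in check but has 4 legal moves → neither.

neither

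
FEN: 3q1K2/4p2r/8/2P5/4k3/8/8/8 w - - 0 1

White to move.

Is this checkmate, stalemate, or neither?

White to move; white king on f8.
In check: yes, from the black queen on d8.
King squares — e7: attacked by Rh7; f7: attacked by Rh7; g7: attacked by Rh7; e8: attacked by Qd8; g8: attacked by Qd8.
Legal moves for White: none.
In check with no legal moves → checkmate.

checkmate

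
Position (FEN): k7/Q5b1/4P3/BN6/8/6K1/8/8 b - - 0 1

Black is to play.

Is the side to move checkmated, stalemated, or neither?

Black to move; black king on a8.
In check: yes, from the white queen on a7.
King squares — a7: attacked by Nb5; b7: attacked by Qa7; b8: attacked by Qa7.
Legal moves for Black: none.
In check with no legal moves → checkmate.

checkmate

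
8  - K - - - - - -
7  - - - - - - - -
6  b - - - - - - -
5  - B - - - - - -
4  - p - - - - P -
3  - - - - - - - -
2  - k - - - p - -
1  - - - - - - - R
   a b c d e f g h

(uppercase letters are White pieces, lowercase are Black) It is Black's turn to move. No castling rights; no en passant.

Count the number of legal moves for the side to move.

13

Black to move; king on b2.
In check: no.
Legal moves: Bc8, Bb7, Bxb5, Kc3, Kb3, Ka3, Kc2, Ka2, b3, f1=Q, f1=R, f1=B, f1=N.
Count: 13.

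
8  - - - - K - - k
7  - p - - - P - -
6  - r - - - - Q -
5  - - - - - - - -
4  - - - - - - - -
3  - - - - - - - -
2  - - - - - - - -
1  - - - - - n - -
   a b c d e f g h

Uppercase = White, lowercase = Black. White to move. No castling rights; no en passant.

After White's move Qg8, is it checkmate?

After Qg8: black king on h8; in check: yes, from the white queen on g8.
King squares — g7: attacked by Qg8; h7: attacked by Qg8; g8: attacked by Pf7.
Black has no legal moves → checkmate.

yes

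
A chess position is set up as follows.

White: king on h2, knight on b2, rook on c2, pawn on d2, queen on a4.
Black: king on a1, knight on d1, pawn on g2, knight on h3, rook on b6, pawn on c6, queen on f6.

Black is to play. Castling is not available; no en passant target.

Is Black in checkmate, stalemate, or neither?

neither

Black to move; black king on a1.
In check: yes, from the white queen on a4.
King squares — b1: available; a2: attacked by Qa4; b2: attacked by Rc2.
Legal moves for Black: Kb1.
Black is in check but has 1 legal move → neither.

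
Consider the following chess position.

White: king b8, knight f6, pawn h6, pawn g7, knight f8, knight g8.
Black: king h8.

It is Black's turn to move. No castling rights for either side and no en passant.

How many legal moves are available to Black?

Black to move; king on h8.
In check: yes, from the white pawn on g7.
Legal moves: none.
Count: 0.

0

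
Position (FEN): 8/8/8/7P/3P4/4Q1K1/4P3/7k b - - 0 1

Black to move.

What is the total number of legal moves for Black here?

0

Black to move; king on h1.
In check: no.
Legal moves: none.
Count: 0.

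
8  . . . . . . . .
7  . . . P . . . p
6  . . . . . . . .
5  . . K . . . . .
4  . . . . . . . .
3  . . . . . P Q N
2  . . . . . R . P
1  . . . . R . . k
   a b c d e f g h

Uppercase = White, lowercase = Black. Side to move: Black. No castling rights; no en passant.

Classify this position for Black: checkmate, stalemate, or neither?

checkmate

Black to move; black king on h1.
In check: yes, from the white rook on e1.
King squares — g1: attacked by Re1; g2: attacked by Rf2; h2: attacked by Rf2.
Legal moves for Black: none.
In check with no legal moves → checkmate.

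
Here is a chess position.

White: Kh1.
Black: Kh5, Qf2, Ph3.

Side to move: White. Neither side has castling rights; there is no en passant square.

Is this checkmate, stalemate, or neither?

White to move; white king on h1.
In check: no.
King squares — g1: attacked by Qf2; g2: attacked by Qf2; h2: attacked by Qf2.
Legal moves for White: none.
Not in check and no legal moves → stalemate.

stalemate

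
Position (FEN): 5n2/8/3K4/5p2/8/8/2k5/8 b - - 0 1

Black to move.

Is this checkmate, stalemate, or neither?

Black to move; black king on c2.
In check: no.
Legal moves for Black: Nh7, Nd7, Ng6, Ne6, Kd3, Kc3, Kb3, Kd2, Kb2, Kd1, Kc1, Kb1, f4.
Black has 13 legal moves and is not in check → neither.

neither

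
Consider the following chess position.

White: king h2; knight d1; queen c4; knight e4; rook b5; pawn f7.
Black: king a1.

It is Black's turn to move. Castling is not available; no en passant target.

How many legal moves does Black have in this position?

Black to move; king on a1.
In check: no.
Legal moves: none.
Count: 0.

0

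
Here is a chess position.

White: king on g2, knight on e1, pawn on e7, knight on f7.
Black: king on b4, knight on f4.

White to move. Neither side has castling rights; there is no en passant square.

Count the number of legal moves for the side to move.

White to move; king on g2.
In check: yes, from the black knight on f4.
Legal moves: Kg3, Kf3, Kh2, Kf2, Kh1, Kg1, Kf1.
Count: 7.

7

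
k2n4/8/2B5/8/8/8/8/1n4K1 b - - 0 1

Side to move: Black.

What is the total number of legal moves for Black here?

4

Black to move; king on a8.
In check: yes, from the white bishop on c6.
Legal moves: Kb8, Ka7, Nb7, Nxc6.
Count: 4.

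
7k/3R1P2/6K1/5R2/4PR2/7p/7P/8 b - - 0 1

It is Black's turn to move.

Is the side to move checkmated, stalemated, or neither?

stalemate

Black to move; black king on h8.
In check: no.
King squares — g7: attacked by Kg6; h7: attacked by Kg6; g8: attacked by Pf7.
Legal moves for Black: none.
Not in check and no legal moves → stalemate.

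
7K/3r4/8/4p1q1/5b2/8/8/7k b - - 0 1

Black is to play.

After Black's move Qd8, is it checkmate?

After Qd8: white king on h8; in check: yes, from the black queen on d8.
King squares — g7: attacked by Rd7; h7: attacked by Rd7; g8: attacked by Qd8.
White has no legal moves → checkmate.

yes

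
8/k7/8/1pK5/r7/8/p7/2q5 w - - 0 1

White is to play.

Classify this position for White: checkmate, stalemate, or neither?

neither

White to move; white king on c5.
In check: yes, from the black queen on c1.
King squares — b4: attacked by Ra4; c4: attacked by Qc1; d4: attacked by Ra4; b5: available; d5: available; b6: attacked by Ka7; c6: attacked by Qc1; d6: available.
Legal moves for White: Kd6, Kd5, Kxb5.
White is in check but has 3 legal moves → neither.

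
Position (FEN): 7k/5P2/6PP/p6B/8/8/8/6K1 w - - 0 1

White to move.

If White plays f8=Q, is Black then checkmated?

yes

After f8=Q: black king on h8; in check: yes, from the white queen on f8.
King squares — g7: attacked by Ph6; h7: attacked by Pg6; g8: attacked by Qf8.
Black has no legal moves → checkmate.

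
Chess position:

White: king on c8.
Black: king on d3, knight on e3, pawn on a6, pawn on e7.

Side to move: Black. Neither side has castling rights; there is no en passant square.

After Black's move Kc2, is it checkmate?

After Kc2: white king on c8; in check: no.
White is not in check, so this cannot be checkmate.

no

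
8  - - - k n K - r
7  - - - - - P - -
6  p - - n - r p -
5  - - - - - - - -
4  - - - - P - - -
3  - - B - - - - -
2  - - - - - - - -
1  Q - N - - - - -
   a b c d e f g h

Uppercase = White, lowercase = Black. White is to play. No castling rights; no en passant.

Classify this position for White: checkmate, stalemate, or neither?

checkmate

White to move; white king on f8.
In check: yes, from the black rook on h8.
King squares — e7: attacked by Kd8; f7: own pawn; g7: attacked by Ne8; e8: attacked by Nd6; g8: attacked by Rh8.
Legal moves for White: none.
In check with no legal moves → checkmate.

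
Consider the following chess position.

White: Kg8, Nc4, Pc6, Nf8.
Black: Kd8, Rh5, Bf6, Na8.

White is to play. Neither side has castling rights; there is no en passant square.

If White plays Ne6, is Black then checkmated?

After Ne6: black king on d8; in check: yes, from the white knight on e6.
Black has 3 legal replies: Ke8, Kc8, Ke7.
In check but a legal move exists → not checkmate.

no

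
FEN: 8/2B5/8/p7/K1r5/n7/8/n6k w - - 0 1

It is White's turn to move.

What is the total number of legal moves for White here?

2

White to move; king on a4.
In check: yes, from the black rook on c4.
Legal moves: Kxa5, Kxa3.
Count: 2.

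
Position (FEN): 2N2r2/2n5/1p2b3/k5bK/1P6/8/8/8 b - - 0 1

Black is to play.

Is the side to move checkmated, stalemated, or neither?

Black to move; black king on a5.
In check: yes, from the white pawn on b4.
Legal moves for Black: Ka6, Kb5, Kxb4, Ka4.
Black is in check but has 4 legal moves → neither.

neither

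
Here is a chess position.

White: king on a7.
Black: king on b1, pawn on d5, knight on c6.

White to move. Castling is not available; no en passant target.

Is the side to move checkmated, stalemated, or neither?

White to move; white king on a7.
In check: yes, from the black knight on c6.
King squares — a6: available; b6: available; b7: available; a8: available; b8: attacked by Nc6.
Legal moves for White: Ka8, Kb7, Kb6, Ka6.
White is in check but has 4 legal moves → neither.

neither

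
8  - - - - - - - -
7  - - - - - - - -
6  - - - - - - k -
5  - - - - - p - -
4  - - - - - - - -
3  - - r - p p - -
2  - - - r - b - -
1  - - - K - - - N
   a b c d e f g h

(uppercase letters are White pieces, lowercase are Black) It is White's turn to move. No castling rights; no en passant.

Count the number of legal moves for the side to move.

0

White to move; king on d1.
In check: yes, from the black rook on d2.
Legal moves: none.
Count: 0.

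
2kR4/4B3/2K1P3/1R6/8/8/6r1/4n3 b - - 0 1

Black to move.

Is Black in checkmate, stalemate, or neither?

checkmate

Black to move; black king on c8.
In check: yes, from the white rook on d8.
King squares — b7: attacked by Rb5; c7: attacked by Kc6; d7: attacked by Kc6; b8: attacked by Rb5; d8: attacked by Be7.
Legal moves for Black: none.
In check with no legal moves → checkmate.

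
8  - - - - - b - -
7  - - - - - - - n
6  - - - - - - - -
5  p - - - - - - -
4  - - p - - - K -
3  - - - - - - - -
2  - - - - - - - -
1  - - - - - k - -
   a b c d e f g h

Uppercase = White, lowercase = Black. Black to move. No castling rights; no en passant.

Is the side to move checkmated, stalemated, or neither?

neither

Black to move; black king on f1.
In check: no.
Legal moves for Black: Bg7, Be7, Bh6, Bd6, Bc5, Bb4, Ba3, Nf6+, Ng5, Kg2, Kf2, Ke2, Kg1, Ke1, a4, c3.
Black has 16 legal moves and is not in check → neither.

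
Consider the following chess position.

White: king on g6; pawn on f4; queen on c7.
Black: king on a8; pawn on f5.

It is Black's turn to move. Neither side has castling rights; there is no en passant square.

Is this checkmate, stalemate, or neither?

Black to move; black king on a8.
In check: no.
King squares — a7: attacked by Qc7; b7: attacked by Qc7; b8: attacked by Qc7.
Legal moves for Black: none.
Not in check and no legal moves → stalemate.

stalemate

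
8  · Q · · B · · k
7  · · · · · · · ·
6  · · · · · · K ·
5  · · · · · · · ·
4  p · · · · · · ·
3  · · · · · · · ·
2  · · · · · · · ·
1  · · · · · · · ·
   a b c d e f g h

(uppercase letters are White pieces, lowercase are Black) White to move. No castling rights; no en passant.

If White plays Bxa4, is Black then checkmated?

yes

After Bxa4: black king on h8; in check: yes, from the white queen on b8.
King squares — g7: attacked by Kg6; h7: attacked by Kg6; g8: attacked by Qb8.
Black has no legal moves → checkmate.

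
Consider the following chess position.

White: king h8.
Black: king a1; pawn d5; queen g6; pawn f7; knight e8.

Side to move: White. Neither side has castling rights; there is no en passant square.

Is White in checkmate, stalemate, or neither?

White to move; white king on h8.
In check: no.
King squares — g7: attacked by Qg6; h7: attacked by Qg6; g8: attacked by Qg6.
Legal moves for White: none.
Not in check and no legal moves → stalemate.

stalemate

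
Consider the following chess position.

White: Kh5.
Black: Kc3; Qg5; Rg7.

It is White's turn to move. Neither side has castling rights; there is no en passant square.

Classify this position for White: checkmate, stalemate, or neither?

White to move; white king on h5.
In check: yes, from the black queen on g5.
King squares — g4: attacked by Qg5; h4: attacked by Qg5; g5: attacked by Rg7; g6: attacked by Qg5; h6: attacked by Qg5.
Legal moves for White: none.
In check with no legal moves → checkmate.

checkmate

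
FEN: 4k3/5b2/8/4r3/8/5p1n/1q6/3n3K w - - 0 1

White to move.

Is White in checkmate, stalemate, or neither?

stalemate

White to move; white king on h1.
In check: no.
King squares — g1: attacked by Nh3; g2: attacked by Qb2; h2: attacked by Qb2.
Legal moves for White: none.
Not in check and no legal moves → stalemate.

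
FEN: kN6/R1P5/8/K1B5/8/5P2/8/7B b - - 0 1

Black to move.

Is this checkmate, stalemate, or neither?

checkmate

Black to move; black king on a8.
In check: yes, from the white rook on a7.
King squares — a7: attacked by Bc5; b7: attacked by Ra7; b8: attacked by Pc7.
Legal moves for Black: none.
In check with no legal moves → checkmate.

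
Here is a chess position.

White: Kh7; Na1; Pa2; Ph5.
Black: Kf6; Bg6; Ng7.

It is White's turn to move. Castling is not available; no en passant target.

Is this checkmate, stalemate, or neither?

White to move; white king on h7.
In check: yes, from the black bishop on g6.
King squares — g6: attacked by Kf6; h6: available; g7: attacked by Kf6; g8: available; h8: available.
Legal moves for White: Kh8, Kg8, Kh6, hxg6.
White is in check but has 4 legal moves → neither.

neither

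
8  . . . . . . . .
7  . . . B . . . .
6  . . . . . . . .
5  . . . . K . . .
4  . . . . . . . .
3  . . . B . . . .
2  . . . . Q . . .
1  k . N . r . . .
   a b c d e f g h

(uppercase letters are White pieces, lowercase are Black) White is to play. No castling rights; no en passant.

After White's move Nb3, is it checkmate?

After Nb3: black king on a1; in check: yes, from the white knight on b3.
King squares — b1: attacked by Bd3; a2: attacked by Qe2; b2: attacked by Qe2.
Black has no legal moves → checkmate.

yes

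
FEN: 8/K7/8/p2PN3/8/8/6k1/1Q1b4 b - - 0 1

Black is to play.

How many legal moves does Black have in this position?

Black to move; king on g2.
In check: no.
Legal moves: Kh3, Kg3, Kh2, Kf2, Kh1, Kg1, Kf1, Bh5, Bg4, Ba4, Bf3, Bb3, Be2, Bc2, a4.
Count: 15.

15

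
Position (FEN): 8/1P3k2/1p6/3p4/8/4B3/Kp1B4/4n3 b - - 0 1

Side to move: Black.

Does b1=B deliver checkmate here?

no

After b1=B: white king on a2; in check: yes, from the black bishop on b1.
White has 5 legal replies: Kb3, Ka3, Kb2, Kxb1, Ka1.
In check but a legal move exists → not checkmate.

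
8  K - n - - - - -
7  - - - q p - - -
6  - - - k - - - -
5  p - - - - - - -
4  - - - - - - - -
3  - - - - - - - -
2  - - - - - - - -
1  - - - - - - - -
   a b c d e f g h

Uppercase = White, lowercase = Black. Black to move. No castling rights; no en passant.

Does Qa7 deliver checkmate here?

After Qa7: white king on a8; in check: yes, from the black queen on a7.
King squares — a7: attacked by Nc8; b7: attacked by Qa7; b8: attacked by Qa7.
White has no legal moves → checkmate.

yes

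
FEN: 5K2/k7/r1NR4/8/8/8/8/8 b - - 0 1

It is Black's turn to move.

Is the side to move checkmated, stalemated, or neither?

Black to move; black king on a7.
In check: yes, from the white knight on c6.
King squares — a6: own rook; b6: available; b7: available; a8: available; b8: attacked by Nc6.
Legal moves for Black: Ka8, Kb7, Kb6, Rxc6.
Black is in check but has 4 legal moves → neither.

neither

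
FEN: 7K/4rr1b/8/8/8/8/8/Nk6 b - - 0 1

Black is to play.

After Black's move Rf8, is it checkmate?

After Rf8: white king on h8; in check: yes, from the black rook on f8.
King squares — g7: attacked by Re7; h7: attacked by Re7; g8: attacked by Bh7.
White has no legal moves → checkmate.

yes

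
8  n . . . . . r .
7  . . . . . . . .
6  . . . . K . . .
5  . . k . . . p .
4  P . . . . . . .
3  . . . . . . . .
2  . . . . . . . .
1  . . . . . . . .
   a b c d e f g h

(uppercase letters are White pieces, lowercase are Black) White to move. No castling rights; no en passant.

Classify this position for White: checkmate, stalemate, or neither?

neither

White to move; white king on e6.
In check: no.
Legal moves for White: Kf7, Ke7, Kd7, Kf6, Kf5, Ke5, a5.
White has 7 legal moves and is not in check → neither.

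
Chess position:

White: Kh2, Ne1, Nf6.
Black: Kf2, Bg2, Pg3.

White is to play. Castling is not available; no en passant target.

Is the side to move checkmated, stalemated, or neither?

checkmate

White to move; white king on h2.
In check: yes, from the black pawn on g3.
King squares — g1: attacked by Kf2; h1: attacked by Bg2; g2: attacked by Kf2; g3: attacked by Kf2; h3: attacked by Bg2.
Legal moves for White: none.
In check with no legal moves → checkmate.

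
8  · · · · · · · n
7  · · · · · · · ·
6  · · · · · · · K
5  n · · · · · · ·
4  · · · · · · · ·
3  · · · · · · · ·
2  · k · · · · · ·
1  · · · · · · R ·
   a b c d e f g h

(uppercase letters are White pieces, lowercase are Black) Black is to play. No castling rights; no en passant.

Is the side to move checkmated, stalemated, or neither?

Black to move; black king on b2.
In check: no.
Legal moves for Black: Nf7+, Ng6, Nb7, Nc6, Nc4, Nb3, Kc3, Kb3, Ka3, Kc2, Ka2.
Black has 11 legal moves and is not in check → neither.

neither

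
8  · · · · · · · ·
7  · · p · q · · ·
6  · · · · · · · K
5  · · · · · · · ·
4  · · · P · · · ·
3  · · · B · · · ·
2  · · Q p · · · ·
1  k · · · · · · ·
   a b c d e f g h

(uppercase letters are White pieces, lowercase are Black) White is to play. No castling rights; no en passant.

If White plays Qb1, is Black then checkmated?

yes

After Qb1: black king on a1; in check: yes, from the white queen on b1.
King squares — b1: attacked by Bd3; a2: attacked by Qb1; b2: attacked by Qb1.
Black has no legal moves → checkmate.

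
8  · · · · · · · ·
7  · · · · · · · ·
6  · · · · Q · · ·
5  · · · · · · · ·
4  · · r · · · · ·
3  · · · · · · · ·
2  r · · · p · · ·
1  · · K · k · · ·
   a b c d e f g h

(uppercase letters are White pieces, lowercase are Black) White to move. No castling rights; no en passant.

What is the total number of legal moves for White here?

2

White to move; king on c1.
In check: yes, from the black rook on c4.
Legal moves: Kb1, Qxc4.
Count: 2.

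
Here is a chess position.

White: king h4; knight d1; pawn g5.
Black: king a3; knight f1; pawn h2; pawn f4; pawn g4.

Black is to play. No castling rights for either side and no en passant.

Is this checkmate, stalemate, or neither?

neither

Black to move; black king on a3.
In check: no.
Legal moves for Black: Kb4, Ka4, Kb3, Ka2, Ng3, Ne3, Nd2, g3, f3, h1=Q+, h1=R+, h1=B, h1=N.
Black has 13 legal moves and is not in check → neither.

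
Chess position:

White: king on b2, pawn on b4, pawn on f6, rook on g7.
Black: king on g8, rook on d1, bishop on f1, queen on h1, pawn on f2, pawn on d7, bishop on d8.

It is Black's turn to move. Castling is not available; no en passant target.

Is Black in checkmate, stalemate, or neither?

neither

Black to move; black king on g8.
In check: yes, from the white rook on g7.
King squares — f7: attacked by Rg7; g7: attacked by Pf6; h7: attacked by Rg7; f8: available; h8: available.
Legal moves for Black: Kh8, Kf8.
Black is in check but has 2 legal moves → neither.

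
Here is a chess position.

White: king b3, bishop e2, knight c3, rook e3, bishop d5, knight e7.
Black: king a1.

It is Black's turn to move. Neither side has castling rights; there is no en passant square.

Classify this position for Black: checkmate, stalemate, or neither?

Black to move; black king on a1.
In check: no.
King squares — b1: attacked by Nc3; a2: attacked by Kb3; b2: attacked by Kb3.
Legal moves for Black: none.
Not in check and no legal moves → stalemate.

stalemate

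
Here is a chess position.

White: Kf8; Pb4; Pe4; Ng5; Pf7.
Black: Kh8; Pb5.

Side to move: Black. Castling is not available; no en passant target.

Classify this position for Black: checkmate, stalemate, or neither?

Black to move; black king on h8.
In check: no.
King squares — g7: attacked by Kf8; h7: attacked by Ng5; g8: attacked by Pf7.
Legal moves for Black: none.
Not in check and no legal moves → stalemate.

stalemate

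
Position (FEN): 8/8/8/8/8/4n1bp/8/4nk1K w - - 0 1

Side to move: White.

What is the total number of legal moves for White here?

0

White to move; king on h1.
In check: no.
Legal moves: none.
Count: 0.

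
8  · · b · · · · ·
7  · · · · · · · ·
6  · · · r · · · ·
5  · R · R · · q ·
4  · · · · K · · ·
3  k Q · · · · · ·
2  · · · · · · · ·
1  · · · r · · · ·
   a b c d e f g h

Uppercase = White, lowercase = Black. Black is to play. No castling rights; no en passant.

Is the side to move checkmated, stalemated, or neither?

checkmate

Black to move; black king on a3.
In check: yes, from the white queen on b3.
King squares — a2: attacked by Qb3; b2: attacked by Qb3; b3: attacked by Rb5; a4: attacked by Qb3; b4: attacked by Qb3.
Legal moves for Black: none.
In check with no legal moves → checkmate.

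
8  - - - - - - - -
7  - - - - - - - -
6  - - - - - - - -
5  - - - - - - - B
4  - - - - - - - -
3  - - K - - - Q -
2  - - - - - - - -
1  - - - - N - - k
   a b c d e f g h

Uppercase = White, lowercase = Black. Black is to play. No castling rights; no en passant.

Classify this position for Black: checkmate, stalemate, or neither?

stalemate

Black to move; black king on h1.
In check: no.
King squares — g1: attacked by Qg3; g2: attacked by Ne1; h2: attacked by Qg3.
Legal moves for Black: none.
Not in check and no legal moves → stalemate.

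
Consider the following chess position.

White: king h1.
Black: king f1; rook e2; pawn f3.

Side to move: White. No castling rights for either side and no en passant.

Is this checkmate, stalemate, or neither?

White to move; white king on h1.
In check: no.
King squares — g1: attacked by Kf1; g2: attacked by Kf1; h2: attacked by Re2.
Legal moves for White: none.
Not in check and no legal moves → stalemate.

stalemate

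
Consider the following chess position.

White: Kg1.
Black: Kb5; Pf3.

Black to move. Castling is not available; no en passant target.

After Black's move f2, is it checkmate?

After f2: white king on g1; in check: yes, from the black pawn on f2.
White has 5 legal replies: Kh2, Kg2, Kxf2, Kh1, Kf1.
In check but a legal move exists → not checkmate.

no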